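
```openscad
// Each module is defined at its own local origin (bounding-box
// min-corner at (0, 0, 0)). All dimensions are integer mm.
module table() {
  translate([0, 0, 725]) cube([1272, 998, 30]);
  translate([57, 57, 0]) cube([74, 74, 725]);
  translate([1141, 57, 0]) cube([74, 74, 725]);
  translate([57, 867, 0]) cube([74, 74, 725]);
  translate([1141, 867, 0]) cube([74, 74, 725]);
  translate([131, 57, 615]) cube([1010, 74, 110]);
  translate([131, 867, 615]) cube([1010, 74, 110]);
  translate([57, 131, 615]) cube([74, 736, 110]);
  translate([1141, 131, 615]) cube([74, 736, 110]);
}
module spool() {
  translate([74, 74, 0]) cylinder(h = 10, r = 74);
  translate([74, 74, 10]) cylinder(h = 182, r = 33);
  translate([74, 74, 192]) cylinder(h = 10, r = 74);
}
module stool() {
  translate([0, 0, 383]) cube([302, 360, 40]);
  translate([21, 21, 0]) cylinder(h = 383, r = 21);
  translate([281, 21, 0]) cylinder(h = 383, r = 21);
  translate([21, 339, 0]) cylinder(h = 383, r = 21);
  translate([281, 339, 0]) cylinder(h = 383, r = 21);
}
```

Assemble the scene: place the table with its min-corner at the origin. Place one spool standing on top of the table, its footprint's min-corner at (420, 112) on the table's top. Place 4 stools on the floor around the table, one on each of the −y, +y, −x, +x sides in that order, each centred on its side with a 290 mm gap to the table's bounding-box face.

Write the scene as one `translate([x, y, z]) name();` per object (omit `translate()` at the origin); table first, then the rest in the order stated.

table();
translate([420, 112, 755]) spool();
translate([485, -650, 0]) stool();
translate([485, 1288, 0]) stool();
translate([-592, 319, 0]) stool();
translate([1562, 319, 0]) stool();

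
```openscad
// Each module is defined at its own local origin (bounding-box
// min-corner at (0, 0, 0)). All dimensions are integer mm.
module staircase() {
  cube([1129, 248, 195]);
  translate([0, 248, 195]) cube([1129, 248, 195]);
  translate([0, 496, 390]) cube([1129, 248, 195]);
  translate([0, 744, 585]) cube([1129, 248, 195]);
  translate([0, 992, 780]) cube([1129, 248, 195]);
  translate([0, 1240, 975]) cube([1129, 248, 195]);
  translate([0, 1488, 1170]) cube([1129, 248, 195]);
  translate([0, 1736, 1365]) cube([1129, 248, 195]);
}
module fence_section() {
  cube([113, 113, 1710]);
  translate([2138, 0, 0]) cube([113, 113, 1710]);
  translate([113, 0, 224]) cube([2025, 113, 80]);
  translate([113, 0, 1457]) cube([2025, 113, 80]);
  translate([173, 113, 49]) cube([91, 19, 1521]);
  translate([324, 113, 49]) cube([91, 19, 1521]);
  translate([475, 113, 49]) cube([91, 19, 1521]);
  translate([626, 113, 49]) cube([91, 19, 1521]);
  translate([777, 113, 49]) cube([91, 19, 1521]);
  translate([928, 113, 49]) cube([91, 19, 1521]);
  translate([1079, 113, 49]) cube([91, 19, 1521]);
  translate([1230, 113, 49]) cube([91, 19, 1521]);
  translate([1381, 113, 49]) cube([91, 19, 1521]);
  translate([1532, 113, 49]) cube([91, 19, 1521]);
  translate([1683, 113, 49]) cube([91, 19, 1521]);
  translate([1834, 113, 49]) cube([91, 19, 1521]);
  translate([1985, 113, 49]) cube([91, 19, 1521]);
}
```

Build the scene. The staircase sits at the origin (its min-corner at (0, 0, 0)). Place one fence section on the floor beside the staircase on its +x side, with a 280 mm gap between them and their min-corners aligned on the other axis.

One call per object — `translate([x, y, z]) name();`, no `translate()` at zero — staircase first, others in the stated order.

staircase();
translate([1409, 0, 0]) fence_section();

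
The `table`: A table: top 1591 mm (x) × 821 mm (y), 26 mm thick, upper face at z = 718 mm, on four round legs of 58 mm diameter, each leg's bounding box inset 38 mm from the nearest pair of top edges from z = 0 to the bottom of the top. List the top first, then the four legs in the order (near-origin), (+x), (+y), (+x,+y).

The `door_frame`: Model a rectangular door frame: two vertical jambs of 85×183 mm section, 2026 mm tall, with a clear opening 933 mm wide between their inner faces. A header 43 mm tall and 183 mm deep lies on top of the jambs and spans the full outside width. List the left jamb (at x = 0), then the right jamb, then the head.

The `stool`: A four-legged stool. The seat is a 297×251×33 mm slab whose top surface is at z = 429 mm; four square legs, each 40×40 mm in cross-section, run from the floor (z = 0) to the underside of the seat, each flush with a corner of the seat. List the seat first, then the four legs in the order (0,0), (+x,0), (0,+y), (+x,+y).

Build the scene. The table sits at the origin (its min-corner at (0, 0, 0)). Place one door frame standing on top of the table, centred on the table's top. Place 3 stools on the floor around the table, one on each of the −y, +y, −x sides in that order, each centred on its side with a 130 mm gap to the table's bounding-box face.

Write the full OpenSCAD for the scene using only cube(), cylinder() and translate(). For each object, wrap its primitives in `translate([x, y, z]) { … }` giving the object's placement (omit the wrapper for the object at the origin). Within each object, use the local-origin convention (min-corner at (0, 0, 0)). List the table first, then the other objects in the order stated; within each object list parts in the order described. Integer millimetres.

translate([0, 0, 692]) cube([1591, 821, 26]);
translate([67, 67, 0]) cylinder(h = 692, r = 29);
translate([1524, 67, 0]) cylinder(h = 692, r = 29);
translate([67, 754, 0]) cylinder(h = 692, r = 29);
translate([1524, 754, 0]) cylinder(h = 692, r = 29);
translate([244, 319, 718]) {
  cube([85, 183, 2026]);
  translate([1018, 0, 0]) cube([85, 183, 2026]);
  translate([0, 0, 2026]) cube([1103, 183, 43]);
}
translate([647, -381, 0]) {
  translate([0, 0, 396]) cube([297, 251, 33]);
  cube([40, 40, 396]);
  translate([257, 0, 0]) cube([40, 40, 396]);
  translate([0, 211, 0]) cube([40, 40, 396]);
  translate([257, 211, 0]) cube([40, 40, 396]);
}
translate([647, 951, 0]) {
  translate([0, 0, 396]) cube([297, 251, 33]);
  cube([40, 40, 396]);
  translate([257, 0, 0]) cube([40, 40, 396]);
  translate([0, 211, 0]) cube([40, 40, 396]);
  translate([257, 211, 0]) cube([40, 40, 396]);
}
translate([-427, 285, 0]) {
  translate([0, 0, 396]) cube([297, 251, 33]);
  cube([40, 40, 396]);
  translate([257, 0, 0]) cube([40, 40, 396]);
  translate([0, 211, 0]) cube([40, 40, 396]);
  translate([257, 211, 0]) cube([40, 40, 396]);
}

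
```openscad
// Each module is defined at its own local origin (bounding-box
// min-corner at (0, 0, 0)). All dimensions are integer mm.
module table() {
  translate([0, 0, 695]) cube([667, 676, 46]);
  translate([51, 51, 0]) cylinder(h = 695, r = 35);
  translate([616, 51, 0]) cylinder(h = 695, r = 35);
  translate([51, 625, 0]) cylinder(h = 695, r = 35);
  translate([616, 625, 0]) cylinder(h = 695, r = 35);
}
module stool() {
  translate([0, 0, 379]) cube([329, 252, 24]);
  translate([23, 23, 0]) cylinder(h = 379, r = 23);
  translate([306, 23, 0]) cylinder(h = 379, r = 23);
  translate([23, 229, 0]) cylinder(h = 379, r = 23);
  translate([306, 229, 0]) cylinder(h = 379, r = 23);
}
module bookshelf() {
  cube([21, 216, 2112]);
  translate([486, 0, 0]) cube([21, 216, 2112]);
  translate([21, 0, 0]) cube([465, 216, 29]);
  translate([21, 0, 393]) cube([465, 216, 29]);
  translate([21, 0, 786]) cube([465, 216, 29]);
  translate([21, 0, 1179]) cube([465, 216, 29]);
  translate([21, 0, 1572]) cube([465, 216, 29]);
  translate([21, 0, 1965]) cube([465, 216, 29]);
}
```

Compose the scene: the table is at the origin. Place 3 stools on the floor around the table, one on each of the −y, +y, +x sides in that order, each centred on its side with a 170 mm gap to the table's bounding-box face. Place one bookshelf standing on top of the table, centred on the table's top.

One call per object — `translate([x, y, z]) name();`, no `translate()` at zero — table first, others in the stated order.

table();
translate([169, -422, 0]) stool();
translate([169, 846, 0]) stool();
translate([837, 212, 0]) stool();
translate([80, 230, 741]) bookshelf();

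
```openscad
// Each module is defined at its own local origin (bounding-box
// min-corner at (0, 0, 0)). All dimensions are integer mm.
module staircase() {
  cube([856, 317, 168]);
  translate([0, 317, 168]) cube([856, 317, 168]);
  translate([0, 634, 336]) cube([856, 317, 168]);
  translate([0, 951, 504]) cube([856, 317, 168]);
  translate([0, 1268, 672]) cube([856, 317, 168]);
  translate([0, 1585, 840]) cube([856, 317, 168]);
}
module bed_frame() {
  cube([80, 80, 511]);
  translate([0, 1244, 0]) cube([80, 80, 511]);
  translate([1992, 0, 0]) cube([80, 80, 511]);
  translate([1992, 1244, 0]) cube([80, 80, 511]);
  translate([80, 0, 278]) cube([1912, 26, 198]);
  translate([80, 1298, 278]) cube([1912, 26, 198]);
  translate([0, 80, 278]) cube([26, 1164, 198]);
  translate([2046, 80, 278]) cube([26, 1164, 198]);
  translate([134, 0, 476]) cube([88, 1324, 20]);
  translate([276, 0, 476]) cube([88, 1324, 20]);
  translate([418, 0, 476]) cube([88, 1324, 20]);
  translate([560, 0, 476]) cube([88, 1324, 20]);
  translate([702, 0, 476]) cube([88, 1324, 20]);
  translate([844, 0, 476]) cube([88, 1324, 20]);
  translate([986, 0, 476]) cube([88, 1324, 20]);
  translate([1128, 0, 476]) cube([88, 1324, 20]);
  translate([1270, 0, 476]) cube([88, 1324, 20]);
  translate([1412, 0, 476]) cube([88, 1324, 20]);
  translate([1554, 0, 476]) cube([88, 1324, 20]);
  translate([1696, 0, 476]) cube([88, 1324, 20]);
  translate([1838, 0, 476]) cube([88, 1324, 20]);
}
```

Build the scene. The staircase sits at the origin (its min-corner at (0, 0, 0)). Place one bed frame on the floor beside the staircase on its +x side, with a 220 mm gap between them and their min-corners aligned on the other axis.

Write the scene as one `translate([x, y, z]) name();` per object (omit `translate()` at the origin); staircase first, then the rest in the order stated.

staircase();
translate([1076, 0, 0]) bed_frame();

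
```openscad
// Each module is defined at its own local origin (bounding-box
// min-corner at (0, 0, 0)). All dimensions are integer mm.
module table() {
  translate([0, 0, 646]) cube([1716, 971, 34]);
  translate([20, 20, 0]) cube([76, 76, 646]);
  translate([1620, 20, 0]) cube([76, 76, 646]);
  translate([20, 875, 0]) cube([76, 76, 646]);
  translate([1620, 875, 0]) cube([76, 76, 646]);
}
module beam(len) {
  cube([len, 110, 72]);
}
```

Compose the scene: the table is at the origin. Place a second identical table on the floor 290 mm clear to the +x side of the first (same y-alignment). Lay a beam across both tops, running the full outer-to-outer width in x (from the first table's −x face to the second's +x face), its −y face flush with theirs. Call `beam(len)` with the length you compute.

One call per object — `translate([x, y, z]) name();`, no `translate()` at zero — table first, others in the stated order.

table();
translate([2006, 0, 0]) table();
translate([0, 0, 680]) beam(3722);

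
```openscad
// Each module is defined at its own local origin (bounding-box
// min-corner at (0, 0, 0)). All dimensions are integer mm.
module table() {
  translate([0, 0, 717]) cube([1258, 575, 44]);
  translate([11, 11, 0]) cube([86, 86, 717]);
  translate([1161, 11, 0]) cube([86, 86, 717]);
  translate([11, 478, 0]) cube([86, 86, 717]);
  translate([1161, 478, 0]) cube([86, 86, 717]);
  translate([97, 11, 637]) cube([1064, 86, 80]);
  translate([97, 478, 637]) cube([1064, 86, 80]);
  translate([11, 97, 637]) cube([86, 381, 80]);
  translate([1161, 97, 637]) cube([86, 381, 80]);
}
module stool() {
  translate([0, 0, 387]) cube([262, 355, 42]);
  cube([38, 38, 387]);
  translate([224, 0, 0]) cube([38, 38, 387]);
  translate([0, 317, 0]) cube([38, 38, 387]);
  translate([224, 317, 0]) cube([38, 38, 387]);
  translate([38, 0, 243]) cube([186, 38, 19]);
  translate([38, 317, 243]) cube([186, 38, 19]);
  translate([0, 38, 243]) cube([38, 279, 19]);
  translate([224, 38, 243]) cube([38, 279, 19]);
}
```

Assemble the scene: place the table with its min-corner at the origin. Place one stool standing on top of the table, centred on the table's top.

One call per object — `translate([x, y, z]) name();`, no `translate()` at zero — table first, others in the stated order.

table();
translate([498, 110, 761]) stool();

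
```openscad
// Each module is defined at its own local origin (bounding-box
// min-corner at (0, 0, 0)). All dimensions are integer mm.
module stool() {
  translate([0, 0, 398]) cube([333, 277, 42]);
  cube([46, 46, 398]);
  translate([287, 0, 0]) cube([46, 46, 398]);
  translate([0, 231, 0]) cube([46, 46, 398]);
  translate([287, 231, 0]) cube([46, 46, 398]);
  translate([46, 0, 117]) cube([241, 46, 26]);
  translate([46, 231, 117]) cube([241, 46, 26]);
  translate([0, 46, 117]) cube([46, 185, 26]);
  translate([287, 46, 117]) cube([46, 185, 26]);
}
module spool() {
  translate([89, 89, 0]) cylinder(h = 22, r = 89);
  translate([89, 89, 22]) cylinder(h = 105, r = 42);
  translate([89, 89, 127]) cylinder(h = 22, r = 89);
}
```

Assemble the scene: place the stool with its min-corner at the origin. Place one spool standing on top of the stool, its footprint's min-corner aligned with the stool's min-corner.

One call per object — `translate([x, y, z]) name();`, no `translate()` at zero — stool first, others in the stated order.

stool();
translate([0, 0, 440]) spool();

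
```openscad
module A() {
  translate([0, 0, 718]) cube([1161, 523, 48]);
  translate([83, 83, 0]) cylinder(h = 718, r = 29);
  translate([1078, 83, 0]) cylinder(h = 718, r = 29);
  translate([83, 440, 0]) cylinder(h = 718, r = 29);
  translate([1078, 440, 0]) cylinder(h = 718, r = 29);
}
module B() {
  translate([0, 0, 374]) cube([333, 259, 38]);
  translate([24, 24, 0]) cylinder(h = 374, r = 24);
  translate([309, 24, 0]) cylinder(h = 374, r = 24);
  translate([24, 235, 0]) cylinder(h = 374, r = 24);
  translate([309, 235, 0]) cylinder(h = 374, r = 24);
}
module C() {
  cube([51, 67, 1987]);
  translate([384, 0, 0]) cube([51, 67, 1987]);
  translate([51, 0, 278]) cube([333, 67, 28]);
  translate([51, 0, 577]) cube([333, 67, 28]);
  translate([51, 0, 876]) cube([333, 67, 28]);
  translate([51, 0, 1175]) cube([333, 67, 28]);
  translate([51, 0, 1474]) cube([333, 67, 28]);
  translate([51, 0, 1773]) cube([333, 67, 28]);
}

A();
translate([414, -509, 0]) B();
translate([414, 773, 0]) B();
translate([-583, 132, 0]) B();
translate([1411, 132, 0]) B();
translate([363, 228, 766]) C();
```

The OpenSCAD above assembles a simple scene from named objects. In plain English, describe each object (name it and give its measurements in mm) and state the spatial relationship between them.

A is a table with a 1161×523 mm rectangular top, 48 mm thick, top surface at z = 766 mm, supported by four round legs of 58 mm diameter, each leg's bounding box inset 54 mm from the nearest pair of top edges, running from the floor.

B is a four-legged stool. The seat is 333×259 mm, 38 mm thick, top at z = 412 mm. It stands on four round legs, each 48 mm in diameter, from z = 0 to the seat underside, each leg's axis is inset half a diameter from the nearest pair of seat edges (so the leg's bounding box is flush with the corner).

C is a wooden ladder with two side rails of 51×67 mm section and 1987 mm height, set 435 mm apart overall. Between them run 6 rectangular rungs (67 mm deep, 28 mm thick), front faces flush with the rails' −y face. The bottom of the first rung is 278 mm above the floor and each subsequent rung is 299 mm higher than the one below.

Four stools sit around the table at the −y, +y, −x, +x sides. The ladder is on top of the table, centred.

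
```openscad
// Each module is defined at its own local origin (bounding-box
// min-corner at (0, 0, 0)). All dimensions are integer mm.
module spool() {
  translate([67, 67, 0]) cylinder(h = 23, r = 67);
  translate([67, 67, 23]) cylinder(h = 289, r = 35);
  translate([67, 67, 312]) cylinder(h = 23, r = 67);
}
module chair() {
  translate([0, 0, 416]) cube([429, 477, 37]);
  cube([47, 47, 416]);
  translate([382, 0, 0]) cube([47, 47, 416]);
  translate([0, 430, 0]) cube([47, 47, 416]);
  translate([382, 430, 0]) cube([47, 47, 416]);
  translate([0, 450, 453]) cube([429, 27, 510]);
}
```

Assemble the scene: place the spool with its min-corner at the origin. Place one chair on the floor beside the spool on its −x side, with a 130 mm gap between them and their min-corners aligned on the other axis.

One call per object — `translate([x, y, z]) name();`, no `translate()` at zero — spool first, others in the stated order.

spool();
translate([-559, 0, 0]) chair();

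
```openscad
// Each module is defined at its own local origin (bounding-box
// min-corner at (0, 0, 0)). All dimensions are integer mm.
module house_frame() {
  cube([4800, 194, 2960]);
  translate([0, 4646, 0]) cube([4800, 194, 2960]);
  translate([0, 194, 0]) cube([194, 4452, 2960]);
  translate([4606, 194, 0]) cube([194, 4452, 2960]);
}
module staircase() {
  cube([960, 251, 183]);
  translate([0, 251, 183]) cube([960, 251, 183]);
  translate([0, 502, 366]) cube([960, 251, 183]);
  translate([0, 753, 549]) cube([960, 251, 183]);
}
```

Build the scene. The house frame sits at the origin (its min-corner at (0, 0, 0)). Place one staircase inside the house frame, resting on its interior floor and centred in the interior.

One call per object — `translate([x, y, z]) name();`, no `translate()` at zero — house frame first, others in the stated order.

house_frame();
translate([1920, 1918, 0]) staircase();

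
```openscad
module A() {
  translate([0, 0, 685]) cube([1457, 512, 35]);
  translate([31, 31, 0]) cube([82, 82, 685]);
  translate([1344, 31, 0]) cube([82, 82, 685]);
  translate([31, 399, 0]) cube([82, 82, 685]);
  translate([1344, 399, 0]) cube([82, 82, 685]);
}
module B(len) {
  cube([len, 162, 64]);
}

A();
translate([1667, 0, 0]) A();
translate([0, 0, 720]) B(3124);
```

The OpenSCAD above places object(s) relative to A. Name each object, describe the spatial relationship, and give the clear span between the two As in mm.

Second table starts at x = 1667; first ends at x = 1457; clear span = 1667 − 1457 = 210 mm.

A is a table. B is a beam. A beam spans the tops of two tables. The clear span between the two tables is 210 mm.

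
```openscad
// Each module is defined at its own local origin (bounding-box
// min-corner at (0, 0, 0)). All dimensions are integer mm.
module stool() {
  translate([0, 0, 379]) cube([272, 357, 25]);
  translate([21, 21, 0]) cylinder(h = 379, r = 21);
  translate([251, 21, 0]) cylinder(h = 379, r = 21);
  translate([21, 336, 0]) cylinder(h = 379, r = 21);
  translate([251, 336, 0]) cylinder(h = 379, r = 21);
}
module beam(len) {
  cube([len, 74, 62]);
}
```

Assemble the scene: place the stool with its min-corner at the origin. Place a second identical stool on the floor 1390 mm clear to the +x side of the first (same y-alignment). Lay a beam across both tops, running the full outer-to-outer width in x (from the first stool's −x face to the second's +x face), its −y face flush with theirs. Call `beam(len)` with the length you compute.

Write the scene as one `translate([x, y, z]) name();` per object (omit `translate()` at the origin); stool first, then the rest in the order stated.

stool();
translate([1662, 0, 0]) stool();
translate([0, 0, 404]) beam(1934);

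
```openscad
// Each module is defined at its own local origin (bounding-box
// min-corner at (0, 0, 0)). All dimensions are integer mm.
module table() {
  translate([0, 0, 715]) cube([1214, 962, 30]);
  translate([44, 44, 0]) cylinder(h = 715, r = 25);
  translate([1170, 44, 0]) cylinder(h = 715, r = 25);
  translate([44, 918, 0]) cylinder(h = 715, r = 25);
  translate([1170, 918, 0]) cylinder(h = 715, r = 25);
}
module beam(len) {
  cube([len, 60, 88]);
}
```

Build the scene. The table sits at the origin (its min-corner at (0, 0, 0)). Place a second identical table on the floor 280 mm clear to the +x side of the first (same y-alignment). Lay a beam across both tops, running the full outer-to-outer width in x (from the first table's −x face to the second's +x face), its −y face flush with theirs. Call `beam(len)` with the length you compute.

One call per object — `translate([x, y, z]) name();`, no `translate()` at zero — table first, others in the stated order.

table();
translate([1494, 0, 0]) table();
translate([0, 0, 745]) beam(2708);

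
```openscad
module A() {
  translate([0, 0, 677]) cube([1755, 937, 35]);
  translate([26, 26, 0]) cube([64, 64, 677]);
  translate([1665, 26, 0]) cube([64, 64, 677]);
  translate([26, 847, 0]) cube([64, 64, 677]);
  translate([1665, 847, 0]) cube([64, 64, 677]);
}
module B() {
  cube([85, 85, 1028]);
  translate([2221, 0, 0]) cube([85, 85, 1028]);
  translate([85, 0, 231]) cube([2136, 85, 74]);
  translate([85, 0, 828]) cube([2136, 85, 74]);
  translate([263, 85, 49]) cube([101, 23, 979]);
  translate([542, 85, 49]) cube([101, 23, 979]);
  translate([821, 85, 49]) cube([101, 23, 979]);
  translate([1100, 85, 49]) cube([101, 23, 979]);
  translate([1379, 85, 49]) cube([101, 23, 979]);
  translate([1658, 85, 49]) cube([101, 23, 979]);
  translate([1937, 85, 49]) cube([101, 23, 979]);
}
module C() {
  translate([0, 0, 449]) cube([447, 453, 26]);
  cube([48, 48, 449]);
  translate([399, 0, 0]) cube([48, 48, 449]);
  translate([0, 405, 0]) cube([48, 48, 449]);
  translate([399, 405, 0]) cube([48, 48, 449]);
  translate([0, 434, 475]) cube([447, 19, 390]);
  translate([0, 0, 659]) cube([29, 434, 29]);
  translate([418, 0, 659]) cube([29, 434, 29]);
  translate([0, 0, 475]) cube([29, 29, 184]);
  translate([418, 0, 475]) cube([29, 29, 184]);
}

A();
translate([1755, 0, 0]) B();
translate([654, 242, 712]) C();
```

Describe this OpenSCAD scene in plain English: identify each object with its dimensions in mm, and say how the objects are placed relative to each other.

A is a table with a 1755×937 mm rectangular top, 35 mm thick, top surface at z = 712 mm, supported by four 64×64 mm square legs, each inset 26 mm from the nearest pair of top edges, running from the floor.

B is a fence section. Two 85×85 mm posts, 1028 mm tall, stand on the floor with a clear span of 2136 mm between their inner faces. Two horizontal rails of 85×74 mm section span the gap between the posts with their undersides at z = 231 mm and z = 828 mm, flush with the posts' −y face. 7 pickets, each 101 mm wide, 23 mm thick and 979 mm tall, are fixed to the +y face of the rails with their bottoms at z = 49 mm, evenly spaced across the span with equal gaps (rounded down to the nearest mm) at the −x end and between each pair — any rounding remainder accumulates at the +x end.

C is a chair: 447×453 mm seat, 26 mm thick, top at z = 475 mm, on four 48 mm square corner legs flush with the seat edges. A 19 mm thick backrest slab spans the full seat width, extending 390 mm above the seat top, its back face flush with the seat's +y edge. Two armrests of 29×29 mm section run along each side from the seat's front edge to the front of the backrest, top faces 213 mm above the seat top and outer faces flush with the seat's x-edges; a 29×29 mm post under the front of each armrest stands on the seat at the front corner.

The fence section is against the table's +x side, with their −y faces flush. The chair is on top of the table, centred.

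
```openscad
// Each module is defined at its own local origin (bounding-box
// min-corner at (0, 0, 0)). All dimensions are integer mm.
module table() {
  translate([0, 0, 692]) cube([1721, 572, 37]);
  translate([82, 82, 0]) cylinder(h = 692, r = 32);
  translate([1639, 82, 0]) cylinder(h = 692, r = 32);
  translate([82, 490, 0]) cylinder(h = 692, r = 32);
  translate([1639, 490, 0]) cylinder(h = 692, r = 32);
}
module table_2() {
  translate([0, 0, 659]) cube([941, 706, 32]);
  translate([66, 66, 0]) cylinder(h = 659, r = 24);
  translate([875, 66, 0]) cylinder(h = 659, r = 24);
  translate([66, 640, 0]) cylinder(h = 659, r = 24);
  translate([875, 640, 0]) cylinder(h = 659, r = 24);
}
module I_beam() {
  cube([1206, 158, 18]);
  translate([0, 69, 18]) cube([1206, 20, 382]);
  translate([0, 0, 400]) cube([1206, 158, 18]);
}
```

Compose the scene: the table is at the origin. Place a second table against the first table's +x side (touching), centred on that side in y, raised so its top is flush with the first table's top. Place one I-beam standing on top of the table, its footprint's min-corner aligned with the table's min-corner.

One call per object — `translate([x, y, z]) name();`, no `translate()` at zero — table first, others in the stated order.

table();
translate([1721, -67, 38]) table_2();
translate([0, 0, 729]) I_beam();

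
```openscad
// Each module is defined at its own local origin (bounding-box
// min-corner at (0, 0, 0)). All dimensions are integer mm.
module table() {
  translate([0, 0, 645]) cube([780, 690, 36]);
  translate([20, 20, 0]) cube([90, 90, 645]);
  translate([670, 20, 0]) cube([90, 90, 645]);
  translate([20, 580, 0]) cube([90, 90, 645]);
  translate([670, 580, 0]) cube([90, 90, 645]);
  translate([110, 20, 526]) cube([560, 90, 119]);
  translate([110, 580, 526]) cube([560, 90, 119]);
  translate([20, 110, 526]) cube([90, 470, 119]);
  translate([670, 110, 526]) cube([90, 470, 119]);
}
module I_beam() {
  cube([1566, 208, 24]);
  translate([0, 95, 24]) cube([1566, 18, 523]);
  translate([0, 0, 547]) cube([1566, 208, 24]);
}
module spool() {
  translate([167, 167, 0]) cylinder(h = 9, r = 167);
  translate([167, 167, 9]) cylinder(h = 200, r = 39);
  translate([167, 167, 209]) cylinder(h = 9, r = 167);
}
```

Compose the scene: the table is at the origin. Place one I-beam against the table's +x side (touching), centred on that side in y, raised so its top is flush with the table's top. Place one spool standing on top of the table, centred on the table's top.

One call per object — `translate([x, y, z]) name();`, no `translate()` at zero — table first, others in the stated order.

table();
translate([780, 241, 110]) I_beam();
translate([223, 178, 681]) spool();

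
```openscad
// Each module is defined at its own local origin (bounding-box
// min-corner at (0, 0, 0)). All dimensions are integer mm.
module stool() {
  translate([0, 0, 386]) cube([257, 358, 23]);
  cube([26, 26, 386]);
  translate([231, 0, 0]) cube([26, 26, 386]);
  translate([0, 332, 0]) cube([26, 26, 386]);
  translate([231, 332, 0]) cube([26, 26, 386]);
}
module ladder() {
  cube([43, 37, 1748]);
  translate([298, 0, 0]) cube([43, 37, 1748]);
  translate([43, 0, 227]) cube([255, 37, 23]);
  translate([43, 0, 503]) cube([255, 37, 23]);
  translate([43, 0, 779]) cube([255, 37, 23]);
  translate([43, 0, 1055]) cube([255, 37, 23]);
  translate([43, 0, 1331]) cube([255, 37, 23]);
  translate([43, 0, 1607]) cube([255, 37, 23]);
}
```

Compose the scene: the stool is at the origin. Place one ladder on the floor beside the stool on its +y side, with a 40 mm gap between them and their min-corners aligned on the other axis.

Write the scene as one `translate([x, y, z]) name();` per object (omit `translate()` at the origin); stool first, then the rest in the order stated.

stool();
translate([0, 398, 0]) ladder();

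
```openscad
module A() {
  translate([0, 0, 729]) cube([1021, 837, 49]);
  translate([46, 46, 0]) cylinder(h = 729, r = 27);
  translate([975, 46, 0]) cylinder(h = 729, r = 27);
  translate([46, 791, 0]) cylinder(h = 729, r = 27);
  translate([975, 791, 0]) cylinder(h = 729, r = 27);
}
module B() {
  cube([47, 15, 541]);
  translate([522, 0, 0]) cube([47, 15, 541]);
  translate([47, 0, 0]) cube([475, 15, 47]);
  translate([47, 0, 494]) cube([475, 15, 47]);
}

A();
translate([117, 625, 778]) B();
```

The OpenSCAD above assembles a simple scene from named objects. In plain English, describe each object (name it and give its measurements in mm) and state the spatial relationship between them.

A is a rectangular dining table. The top is 1021×837×49 mm with its upper surface at z = 778 mm. It stands on four round legs of 54 mm diameter, each leg's bounding box inset 19 mm from the nearest pair of top edges, running from the floor to the underside of the top.

B is a picture frame with a 475×447 mm rectangular opening (x by z) and a uniform 47 mm border on every side. Frame depth is 15 mm along y. It is built from two vertical stiles running the full outside height and two horizontal rails spanning the gap between the stiles.

The picture frame is on top of the table.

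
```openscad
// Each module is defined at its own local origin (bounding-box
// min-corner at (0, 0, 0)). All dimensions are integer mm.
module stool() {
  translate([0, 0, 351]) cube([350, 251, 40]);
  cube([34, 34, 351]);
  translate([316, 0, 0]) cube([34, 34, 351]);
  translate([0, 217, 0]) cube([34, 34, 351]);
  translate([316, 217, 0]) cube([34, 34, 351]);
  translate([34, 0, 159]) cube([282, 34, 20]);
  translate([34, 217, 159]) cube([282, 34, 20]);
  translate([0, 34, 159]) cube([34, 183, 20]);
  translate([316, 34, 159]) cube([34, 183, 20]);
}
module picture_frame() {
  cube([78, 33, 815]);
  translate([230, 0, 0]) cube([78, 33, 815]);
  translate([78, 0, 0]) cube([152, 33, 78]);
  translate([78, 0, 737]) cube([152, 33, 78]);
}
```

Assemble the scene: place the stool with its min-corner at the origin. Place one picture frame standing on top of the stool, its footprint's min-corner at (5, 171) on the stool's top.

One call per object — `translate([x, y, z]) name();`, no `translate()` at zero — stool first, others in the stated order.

stool();
translate([5, 171, 391]) picture_frame();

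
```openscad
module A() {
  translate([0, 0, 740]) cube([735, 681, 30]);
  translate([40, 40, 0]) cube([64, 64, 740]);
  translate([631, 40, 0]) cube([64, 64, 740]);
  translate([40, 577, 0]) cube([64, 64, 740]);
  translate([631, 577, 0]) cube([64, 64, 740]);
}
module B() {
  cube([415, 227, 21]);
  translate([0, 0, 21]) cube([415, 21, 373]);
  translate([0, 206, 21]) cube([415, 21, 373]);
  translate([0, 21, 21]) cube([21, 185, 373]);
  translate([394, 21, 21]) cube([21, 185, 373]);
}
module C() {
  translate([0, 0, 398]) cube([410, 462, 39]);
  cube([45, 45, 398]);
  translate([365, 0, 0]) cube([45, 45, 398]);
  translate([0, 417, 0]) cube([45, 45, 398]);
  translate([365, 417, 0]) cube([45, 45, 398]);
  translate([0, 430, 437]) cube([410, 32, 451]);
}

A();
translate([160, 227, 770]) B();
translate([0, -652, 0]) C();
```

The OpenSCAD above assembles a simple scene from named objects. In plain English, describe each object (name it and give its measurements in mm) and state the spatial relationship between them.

A is a rectangular dining table. The top is 735×681×30 mm with its upper surface at z = 770 mm. It stands on four 64×64 mm square legs, each inset 40 mm from the nearest pair of top edges, running from the floor to the underside of the top.

B is an open-topped rectangular box: outside dimensions 415×227×394 mm, with a uniform wall and base thickness of 21 mm. The base is a full 415×227 slab on the floor; four walls sit on top of the base. The front and back walls (the −y and +y sides) span the full width; the two side walls fit between them.

C is a chair: 410×462 mm seat, 39 mm thick, top at z = 437 mm, on four 45 mm square corner legs flush with the seat edges. A 32 mm thick backrest slab spans the full seat width, extending 451 mm above the seat top, its back face flush with the seat's +y edge.

The open box is on top of the table, centred. The chair is on the floor beside the table on its −y side.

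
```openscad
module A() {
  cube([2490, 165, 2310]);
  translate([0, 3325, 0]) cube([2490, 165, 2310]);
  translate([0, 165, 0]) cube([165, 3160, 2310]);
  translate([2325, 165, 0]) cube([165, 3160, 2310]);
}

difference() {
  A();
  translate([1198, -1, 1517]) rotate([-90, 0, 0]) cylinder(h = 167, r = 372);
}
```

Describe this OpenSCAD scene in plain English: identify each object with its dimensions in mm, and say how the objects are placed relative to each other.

A is the wall frame of a small rectangular building: four walls, each 2310 mm tall and 165 mm thick, enclosing a footprint 2490 mm (x) by 3490 mm (y) outside-to-outside, with no floor or roof. The front and back walls (the −y and +y sides) span the full width; the two side walls fit between them.

The house frame has a circular hole of radius 372 mm through its front wall, centred at (x = 1198, z = 1517).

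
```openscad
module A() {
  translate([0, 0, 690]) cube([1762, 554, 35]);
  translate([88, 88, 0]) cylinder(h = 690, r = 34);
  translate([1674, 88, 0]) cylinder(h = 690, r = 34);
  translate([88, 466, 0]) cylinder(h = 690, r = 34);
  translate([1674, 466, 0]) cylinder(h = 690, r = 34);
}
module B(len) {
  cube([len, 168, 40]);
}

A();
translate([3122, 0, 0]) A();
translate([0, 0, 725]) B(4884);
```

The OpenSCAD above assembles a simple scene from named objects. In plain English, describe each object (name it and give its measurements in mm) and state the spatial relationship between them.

A is a table with a 1762×554 mm rectangular top, 35 mm thick, top surface at z = 725 mm, supported by four round legs of 68 mm diameter, each leg's bounding box inset 54 mm from the nearest pair of top edges, running from the floor.

B is a rectangular beam 4884 mm long (x), 168 mm deep (y), 40 mm thick (z).

The beam spans the tops of two tables placed 1360 mm apart, resting at z = 725 mm.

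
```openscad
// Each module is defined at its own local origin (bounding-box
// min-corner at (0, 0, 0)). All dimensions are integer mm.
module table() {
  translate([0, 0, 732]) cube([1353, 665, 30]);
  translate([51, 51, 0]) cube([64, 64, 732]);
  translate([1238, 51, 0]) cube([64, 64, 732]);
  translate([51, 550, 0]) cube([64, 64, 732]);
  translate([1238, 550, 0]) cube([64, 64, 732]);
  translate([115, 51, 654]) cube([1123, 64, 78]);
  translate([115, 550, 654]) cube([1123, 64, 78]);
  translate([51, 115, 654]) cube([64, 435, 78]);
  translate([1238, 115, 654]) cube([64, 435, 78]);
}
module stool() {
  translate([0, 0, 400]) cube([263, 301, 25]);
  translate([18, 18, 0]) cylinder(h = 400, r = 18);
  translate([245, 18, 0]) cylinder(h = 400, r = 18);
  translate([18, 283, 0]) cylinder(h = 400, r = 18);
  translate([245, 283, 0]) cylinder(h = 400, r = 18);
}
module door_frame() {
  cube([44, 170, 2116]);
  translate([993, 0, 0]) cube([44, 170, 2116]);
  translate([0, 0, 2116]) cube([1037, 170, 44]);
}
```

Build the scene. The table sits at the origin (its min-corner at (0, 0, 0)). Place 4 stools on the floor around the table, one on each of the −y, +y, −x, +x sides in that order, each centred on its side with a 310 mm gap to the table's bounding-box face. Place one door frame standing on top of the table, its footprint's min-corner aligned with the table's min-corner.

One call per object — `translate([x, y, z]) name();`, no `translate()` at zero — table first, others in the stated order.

table();
translate([545, -611, 0]) stool();
translate([545, 975, 0]) stool();
translate([-573, 182, 0]) stool();
translate([1663, 182, 0]) stool();
translate([0, 0, 762]) door_frame();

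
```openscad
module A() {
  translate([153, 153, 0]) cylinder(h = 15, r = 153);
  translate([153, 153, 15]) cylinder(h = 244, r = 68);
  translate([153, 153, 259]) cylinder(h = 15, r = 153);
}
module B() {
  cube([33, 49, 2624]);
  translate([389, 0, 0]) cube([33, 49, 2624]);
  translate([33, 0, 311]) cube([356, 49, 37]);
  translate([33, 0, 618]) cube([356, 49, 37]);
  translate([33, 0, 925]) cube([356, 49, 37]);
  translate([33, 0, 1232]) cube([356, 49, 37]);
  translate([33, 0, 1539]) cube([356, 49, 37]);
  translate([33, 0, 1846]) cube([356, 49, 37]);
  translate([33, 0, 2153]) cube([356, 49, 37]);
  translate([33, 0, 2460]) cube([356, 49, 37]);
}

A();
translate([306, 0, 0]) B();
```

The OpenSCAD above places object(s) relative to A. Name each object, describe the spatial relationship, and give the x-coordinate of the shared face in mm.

A is a spool. B is a ladder. The ladder is against the spool's +x side, with their −y faces flush. The x-coordinate of the shared face is 306 mm.

The spool's +x face and the ladder's −x face are both at x = 306 mm.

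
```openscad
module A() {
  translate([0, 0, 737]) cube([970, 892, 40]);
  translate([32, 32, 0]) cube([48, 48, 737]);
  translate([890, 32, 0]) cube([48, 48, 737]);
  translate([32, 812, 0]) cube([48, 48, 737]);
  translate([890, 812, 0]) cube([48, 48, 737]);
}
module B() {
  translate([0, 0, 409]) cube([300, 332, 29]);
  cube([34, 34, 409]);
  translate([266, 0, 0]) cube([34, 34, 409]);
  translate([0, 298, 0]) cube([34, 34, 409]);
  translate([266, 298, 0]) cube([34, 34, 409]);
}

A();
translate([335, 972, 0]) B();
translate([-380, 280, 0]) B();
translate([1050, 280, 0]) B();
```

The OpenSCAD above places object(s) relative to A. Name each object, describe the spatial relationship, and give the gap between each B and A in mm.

A is a table. B is a stool. Three stools sit around the table at the +y, −x, +x sides. The gap between each stool and the table is 80 mm.

Each stool's nearest face is 80 mm from the table's bounding box.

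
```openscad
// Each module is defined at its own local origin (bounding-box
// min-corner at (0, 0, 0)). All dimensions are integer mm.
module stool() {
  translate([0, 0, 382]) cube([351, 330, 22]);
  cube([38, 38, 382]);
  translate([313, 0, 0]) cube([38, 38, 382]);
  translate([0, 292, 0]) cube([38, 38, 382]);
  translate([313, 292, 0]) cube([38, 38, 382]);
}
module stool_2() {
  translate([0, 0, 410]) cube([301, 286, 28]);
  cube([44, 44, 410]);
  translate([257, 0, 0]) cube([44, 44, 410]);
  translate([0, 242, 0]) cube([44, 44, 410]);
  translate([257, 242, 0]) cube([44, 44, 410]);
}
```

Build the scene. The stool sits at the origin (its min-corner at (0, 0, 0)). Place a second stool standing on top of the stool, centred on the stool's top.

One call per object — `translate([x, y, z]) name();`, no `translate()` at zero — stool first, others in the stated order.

stool();
translate([25, 22, 404]) stool_2();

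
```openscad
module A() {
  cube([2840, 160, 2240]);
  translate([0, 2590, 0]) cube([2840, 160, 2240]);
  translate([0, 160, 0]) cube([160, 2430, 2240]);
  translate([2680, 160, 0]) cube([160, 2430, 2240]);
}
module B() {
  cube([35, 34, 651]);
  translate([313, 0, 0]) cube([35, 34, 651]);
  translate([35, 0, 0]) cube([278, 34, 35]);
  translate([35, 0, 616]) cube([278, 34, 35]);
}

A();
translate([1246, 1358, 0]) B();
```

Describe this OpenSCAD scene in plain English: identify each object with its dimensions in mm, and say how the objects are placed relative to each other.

A is a box-shaped house frame (walls only): outside footprint 2840×2750 mm, wall height 2240 mm, wall thickness 160 mm. The two y-facing walls run the full x-width; the two x-facing walls fit between the inner faces of the y-facing walls.

B is a rectangular picture frame lying in the x–z plane (depth along y). The opening is 278 mm wide (x) by 581 mm tall (z), surrounded by a border 35 mm wide on all four sides. The frame is 34 mm deep and is made of two full-height vertical stiles with two horizontal rails fitted between them.

The picture frame sits inside the house frame, centred.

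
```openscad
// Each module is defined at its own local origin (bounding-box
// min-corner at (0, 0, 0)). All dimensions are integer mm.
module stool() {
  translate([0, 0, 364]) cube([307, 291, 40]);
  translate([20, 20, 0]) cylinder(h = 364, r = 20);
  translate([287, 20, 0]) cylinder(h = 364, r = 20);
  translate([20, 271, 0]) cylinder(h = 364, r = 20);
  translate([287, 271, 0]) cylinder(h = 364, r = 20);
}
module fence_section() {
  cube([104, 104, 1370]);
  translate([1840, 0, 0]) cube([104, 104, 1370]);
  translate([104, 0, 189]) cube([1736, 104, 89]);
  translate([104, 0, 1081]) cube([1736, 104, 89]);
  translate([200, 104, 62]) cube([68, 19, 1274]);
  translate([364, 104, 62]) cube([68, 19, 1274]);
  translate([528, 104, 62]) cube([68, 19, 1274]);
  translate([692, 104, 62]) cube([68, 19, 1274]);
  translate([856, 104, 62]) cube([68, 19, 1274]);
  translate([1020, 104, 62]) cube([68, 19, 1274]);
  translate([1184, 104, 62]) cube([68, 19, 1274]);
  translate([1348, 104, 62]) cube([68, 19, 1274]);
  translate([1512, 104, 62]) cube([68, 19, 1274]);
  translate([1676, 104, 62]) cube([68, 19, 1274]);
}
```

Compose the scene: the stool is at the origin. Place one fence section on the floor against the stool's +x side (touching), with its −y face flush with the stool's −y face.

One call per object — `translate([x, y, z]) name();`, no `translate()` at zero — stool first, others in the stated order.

stool();
translate([307, 0, 0]) fence_section();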